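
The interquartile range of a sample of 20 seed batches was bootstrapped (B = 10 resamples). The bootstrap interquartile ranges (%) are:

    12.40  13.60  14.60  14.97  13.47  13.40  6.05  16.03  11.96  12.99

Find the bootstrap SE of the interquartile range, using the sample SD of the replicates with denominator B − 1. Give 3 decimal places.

SE* = 2.710

Bootstrap SE is the standard deviation of the 10 replicate interquartile ranges.
Mean of replicates: (12.40 + 13.60 + 14.60 + 14.97 + 13.47 + 13.40 + 6.05 + 16.03 + 11.96 + 12.99) / 10 = 129.4700 / 10 = 12.9470
Sum of squared deviations: (−0.5470)² + (+0.6530)² + (+1.6530)² + (+2.0230)² + (+0.5230)² + (+0.4530)² + (−6.8970)² + (+3.0830)² + (−0.9870)² + (+0.0430)² = 66.0788
Variance = 66.0788 / 9 = 7.3421
SE* = √7.3421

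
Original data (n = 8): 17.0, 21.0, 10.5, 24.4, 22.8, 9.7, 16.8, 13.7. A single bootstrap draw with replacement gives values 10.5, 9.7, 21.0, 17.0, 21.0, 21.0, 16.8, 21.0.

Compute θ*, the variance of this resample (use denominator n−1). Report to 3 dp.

θ* = 22.726

Mean = 17.2500; sum of squared deviations = 159.0800
s² = 159.0800 / 7 = 22.7257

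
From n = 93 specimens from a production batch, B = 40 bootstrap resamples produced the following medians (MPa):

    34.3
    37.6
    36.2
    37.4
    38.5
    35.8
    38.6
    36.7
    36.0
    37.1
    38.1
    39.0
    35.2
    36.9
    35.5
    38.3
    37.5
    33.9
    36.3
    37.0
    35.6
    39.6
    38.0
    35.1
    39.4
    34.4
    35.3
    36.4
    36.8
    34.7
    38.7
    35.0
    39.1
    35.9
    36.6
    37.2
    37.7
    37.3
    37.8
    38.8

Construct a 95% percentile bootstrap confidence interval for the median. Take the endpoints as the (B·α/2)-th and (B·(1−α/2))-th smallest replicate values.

Sorted replicates: 33.9, 34.3, 34.4, 34.7, 35.0, 35.1, 35.2, 35.3, 35.5, 35.6, 35.8, 35.9, 36.0, 36.2, 36.3, 36.4, 36.6, 36.7, 36.8, 36.9, 37.0, 37.1, 37.2, 37.3, 37.4, 37.5, 37.6, 37.7, 37.8, 38.0, 38.1, 38.3, 38.5, 38.6, 38.7, 38.8, 39.0, 39.1, 39.4, 39.6
α = 0.05; lower rank = 40 × 0.025 = 1; upper rank = 40 × 0.975 = 39.
The 1st smallest replicate is 33.9; the 39th is 39.4.

(33.9, 39.4)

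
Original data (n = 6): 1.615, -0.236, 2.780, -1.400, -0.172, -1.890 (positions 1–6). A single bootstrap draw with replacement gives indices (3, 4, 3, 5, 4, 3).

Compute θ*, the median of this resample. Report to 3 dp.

Resample values: 2.780, -1.400, 2.780, -0.172, -1.400, 2.780.
Sorted: -1.400, -1.400, -0.172, 2.780, 2.780, 2.780
Median = average of the two middle values = 1.304

θ* = 1.304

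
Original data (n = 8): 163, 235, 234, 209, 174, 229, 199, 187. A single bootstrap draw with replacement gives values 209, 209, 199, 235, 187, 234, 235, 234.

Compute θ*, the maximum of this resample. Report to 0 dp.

Maximum = 235

θ* = 235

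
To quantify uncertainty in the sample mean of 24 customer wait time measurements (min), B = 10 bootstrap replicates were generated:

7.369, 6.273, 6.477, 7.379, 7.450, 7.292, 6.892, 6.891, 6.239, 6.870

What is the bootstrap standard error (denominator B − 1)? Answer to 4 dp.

SE* = 0.4611

Bootstrap SE is the standard deviation of the 10 replicate means.
Mean of replicates: (7.369 + 6.273 + 6.477 + 7.379 + 7.450 + 7.292 + 6.892 + 6.891 + 6.239 + 6.870) / 10 = 69.13200 / 10 = 6.91320
Sum of squared deviations: (+0.45580)² + (−0.64020)² + (−0.43620)² + (+0.46580)² + (+0.53680)² + (+0.37880)² + (−0.02120)² + (−0.02220)² + (−0.67420)² + (−0.04320)² = 1.91385
Variance = 1.91385 / 9 = 0.21265
SE* = √0.21265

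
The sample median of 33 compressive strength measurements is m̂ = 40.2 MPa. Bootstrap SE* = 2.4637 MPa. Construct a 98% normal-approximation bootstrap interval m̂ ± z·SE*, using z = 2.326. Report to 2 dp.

(34.47, 45.93)

Margin = 2.326 × 2.4637 = 5.731
Interval: 40.2 ± 5.731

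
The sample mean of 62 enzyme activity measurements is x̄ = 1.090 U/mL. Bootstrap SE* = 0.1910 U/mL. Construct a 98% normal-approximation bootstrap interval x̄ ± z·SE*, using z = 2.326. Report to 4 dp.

(0.6457, 1.5343)

Margin = 2.326 × 0.1910 = 0.44427
Interval: 1.090 ± 0.44427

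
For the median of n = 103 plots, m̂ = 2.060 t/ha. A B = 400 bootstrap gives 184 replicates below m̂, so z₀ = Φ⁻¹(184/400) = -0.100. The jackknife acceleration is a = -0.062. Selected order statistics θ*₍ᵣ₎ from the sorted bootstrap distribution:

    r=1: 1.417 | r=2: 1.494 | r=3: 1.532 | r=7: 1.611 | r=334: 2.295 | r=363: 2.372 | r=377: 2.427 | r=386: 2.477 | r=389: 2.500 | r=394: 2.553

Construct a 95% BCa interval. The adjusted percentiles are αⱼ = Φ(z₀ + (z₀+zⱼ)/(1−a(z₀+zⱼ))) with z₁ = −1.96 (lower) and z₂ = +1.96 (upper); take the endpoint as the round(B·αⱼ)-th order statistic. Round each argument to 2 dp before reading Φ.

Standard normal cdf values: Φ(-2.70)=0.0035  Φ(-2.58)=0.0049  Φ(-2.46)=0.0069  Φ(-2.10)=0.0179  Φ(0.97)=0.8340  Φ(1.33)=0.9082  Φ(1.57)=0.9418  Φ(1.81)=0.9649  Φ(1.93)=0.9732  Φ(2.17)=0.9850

Lower: z₀ + z₁ = -0.100 + (-1.960) = -2.060; 1 − a(z₀+z₁) = 1 − (-0.062)(-2.060) = 0.8723; argument = -0.100 + (-2.060)/0.8723 = -2.4616 → -2.46.
α₁ = Φ(-2.46) = 0.0069; rank = round(400 × 0.0069) = 3; θ*₍3₎ = 1.532.
Upper: z₀ + z₂ = 1.860; 1 − a(z₀+z₂) = 1.1153; argument = 1.5677 → 1.57; α₂ = 0.9418; rank = 377; θ*₍377₎ = 2.427.

(1.532, 2.427)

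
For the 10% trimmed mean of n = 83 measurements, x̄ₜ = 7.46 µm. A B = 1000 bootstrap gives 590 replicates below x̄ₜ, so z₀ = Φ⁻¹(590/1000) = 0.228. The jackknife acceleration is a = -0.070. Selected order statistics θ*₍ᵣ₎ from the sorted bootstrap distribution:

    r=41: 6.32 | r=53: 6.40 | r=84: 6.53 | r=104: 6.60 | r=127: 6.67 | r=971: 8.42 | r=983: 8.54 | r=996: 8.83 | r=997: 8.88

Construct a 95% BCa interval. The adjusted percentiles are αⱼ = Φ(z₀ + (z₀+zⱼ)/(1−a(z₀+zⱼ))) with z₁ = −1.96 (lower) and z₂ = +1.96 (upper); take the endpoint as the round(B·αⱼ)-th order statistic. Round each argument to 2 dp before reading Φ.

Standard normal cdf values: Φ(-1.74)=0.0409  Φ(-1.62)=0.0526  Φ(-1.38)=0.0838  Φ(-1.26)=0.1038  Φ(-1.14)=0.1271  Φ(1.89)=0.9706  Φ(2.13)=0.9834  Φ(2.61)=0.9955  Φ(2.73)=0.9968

(6.32, 8.54)

Lower: z₀ + z₁ = 0.228 + (-1.960) = -1.732; 1 − a(z₀+z₁) = 1 − (-0.070)(-1.732) = 0.8788; argument = 0.228 + (-1.732)/0.8788 = -1.7430 → -1.74.
α₁ = Φ(-1.74) = 0.0409; rank = round(1000 × 0.0409) = 41; θ*₍41₎ = 6.32.
Upper: z₀ + z₂ = 2.188; 1 − a(z₀+z₂) = 1.1532; argument = 2.1254 → 2.13; α₂ = 0.9834; rank = 983; θ*₍983₎ = 8.54.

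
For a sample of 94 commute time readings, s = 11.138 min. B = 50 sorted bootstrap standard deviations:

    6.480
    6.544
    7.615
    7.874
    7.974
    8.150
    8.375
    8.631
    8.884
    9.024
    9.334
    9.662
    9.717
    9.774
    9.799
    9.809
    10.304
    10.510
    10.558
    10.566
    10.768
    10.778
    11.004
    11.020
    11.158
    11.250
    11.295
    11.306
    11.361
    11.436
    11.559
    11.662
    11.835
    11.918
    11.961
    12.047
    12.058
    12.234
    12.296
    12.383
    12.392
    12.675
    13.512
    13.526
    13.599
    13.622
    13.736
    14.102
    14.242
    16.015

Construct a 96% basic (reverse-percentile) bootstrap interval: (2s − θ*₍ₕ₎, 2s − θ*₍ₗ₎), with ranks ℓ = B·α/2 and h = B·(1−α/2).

Percentile endpoints at ranks 1 and 49: θ*₍1₎ = 6.480, θ*₍49₎ = 14.242.
Basic interval reflects these around s:
  lower = 2 × 11.138 − 14.242 = 8.034
  upper = 2 × 11.138 − 6.480 = 15.796

(8.034, 15.796)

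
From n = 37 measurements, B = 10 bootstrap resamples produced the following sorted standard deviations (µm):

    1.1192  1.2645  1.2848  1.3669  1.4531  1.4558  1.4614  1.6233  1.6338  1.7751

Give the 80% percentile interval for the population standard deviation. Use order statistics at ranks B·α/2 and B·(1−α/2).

α = 0.20; lower rank = 10 × 0.100 = 1; upper rank = 10 × 0.900 = 9.
The 1st smallest replicate is 1.1192; the 9th is 1.6338.

(1.1192, 1.6338)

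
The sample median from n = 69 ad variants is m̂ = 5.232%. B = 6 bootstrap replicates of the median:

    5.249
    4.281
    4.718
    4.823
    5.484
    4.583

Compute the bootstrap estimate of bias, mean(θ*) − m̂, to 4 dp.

mean(θ*) = (5.249 + 4.281 + 4.718 + 4.823 + 5.484 + 4.583) / 6 = 4.85633
bias = 4.85633 − 5.232

bias = −0.3757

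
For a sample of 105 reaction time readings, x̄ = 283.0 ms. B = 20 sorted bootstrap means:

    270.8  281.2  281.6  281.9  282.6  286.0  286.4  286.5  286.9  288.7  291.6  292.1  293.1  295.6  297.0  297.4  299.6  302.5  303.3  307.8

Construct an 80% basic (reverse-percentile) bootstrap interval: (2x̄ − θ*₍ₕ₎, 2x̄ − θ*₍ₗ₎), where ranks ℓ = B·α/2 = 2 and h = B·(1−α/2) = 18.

(263.5, 284.8)

Percentile endpoints at ranks 2 and 18: θ*₍2₎ = 281.2, θ*₍18₎ = 302.5.
Basic interval reflects these around x̄:
  lower = 2 × 283.0 − 302.5 = 263.5
  upper = 2 × 283.0 − 281.2 = 284.8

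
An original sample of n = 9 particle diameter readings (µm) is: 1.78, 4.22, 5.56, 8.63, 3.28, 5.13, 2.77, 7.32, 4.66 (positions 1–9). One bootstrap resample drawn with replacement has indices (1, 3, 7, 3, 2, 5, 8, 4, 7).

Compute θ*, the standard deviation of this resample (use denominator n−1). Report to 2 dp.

Resample values: 1.78, 5.56, 2.77, 5.56, 4.22, 3.28, 7.32, 8.63, 2.77.
Mean = 4.6544; sum of squared deviations = 41.9928
s² = 41.9928 / 8 = 5.2491
s = √5.2491 = 2.29

θ* = 2.29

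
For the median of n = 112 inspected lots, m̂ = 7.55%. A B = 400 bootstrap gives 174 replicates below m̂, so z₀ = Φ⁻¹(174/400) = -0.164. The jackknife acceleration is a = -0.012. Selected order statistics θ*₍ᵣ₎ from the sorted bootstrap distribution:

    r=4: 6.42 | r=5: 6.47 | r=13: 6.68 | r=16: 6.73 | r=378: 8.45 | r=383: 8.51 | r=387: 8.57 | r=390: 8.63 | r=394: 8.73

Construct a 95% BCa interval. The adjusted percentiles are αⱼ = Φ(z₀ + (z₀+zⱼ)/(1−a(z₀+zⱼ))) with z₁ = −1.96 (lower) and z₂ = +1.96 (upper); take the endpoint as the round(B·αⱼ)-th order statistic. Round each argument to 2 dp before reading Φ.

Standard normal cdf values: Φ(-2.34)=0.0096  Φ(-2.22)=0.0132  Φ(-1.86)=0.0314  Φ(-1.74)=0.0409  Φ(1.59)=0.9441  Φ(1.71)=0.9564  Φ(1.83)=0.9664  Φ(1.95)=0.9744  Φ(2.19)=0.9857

Lower: z₀ + z₁ = -0.164 + (-1.960) = -2.124; 1 − a(z₀+z₁) = 1 − (-0.012)(-2.124) = 0.9745; argument = -0.164 + (-2.124)/0.9745 = -2.3436 → -2.34.
α₁ = Φ(-2.34) = 0.0096; rank = round(400 × 0.0096) = 4; θ*₍4₎ = 6.42.
Upper: z₀ + z₂ = 1.796; 1 − a(z₀+z₂) = 1.0216; argument = 1.5941 → 1.59; α₂ = 0.9441; rank = 378; θ*₍378₎ = 8.45.

(6.42, 8.45)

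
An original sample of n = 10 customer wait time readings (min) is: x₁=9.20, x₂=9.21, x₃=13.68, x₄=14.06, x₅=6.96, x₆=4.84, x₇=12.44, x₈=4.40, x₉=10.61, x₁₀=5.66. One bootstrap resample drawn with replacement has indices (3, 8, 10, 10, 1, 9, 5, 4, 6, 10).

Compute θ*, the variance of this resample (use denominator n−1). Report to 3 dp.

θ* = 13.071

Resample values: 13.68, 4.40, 5.66, 5.66, 9.20, 10.61, 6.96, 14.06, 4.84, 5.66.
Mean = 8.0730; sum of squared deviations = 117.6388
s² = 117.6388 / 9 = 13.0710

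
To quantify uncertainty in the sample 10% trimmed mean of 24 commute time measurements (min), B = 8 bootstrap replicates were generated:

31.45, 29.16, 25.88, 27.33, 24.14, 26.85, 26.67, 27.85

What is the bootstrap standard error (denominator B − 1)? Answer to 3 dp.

Bootstrap SE is the standard deviation of the 8 replicate 10% trimmed means.
Mean of replicates: (31.45 + 29.16 + 25.88 + 27.33 + 24.14 + 26.85 + 26.67 + 27.85) / 8 = 219.3300 / 8 = 27.4163
Sum of squared deviations: (+4.0337)² + (+1.7437)² + (−1.5363)² + (−0.0863)² + (−3.2763)² + (−0.5663)² + (−0.7462)² + (+0.4337)² = 33.4788
Variance = 33.4788 / 7 = 4.7827
SE* = √4.7827

SE* = 2.187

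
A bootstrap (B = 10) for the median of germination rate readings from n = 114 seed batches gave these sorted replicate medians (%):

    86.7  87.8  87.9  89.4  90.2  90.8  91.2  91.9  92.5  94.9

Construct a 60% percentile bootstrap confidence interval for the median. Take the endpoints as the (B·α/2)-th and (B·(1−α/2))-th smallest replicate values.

α = 0.40; lower rank = 10 × 0.200 = 2; upper rank = 10 × 0.800 = 8.
The 2nd smallest replicate is 87.8; the 8th is 91.9.

(87.8, 91.9)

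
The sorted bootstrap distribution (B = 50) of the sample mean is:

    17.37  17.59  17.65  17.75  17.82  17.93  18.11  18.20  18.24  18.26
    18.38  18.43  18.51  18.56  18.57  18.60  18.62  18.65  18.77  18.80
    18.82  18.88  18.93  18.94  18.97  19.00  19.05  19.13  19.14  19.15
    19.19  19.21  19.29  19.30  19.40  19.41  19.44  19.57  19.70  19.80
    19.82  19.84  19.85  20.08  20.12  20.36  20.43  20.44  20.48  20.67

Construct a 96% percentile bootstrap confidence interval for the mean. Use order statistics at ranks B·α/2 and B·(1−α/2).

(17.37, 20.48)

α = 0.04; lower rank = 50 × 0.020 = 1; upper rank = 50 × 0.980 = 49.
The 1st smallest replicate is 17.37; the 49th is 20.48.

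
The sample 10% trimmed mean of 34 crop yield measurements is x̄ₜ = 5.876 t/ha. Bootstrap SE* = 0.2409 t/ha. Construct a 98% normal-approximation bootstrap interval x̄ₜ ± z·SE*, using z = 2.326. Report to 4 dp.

Margin = 2.326 × 0.2409 = 0.56033
Interval: 5.876 ± 0.56033

(5.3157, 6.4363)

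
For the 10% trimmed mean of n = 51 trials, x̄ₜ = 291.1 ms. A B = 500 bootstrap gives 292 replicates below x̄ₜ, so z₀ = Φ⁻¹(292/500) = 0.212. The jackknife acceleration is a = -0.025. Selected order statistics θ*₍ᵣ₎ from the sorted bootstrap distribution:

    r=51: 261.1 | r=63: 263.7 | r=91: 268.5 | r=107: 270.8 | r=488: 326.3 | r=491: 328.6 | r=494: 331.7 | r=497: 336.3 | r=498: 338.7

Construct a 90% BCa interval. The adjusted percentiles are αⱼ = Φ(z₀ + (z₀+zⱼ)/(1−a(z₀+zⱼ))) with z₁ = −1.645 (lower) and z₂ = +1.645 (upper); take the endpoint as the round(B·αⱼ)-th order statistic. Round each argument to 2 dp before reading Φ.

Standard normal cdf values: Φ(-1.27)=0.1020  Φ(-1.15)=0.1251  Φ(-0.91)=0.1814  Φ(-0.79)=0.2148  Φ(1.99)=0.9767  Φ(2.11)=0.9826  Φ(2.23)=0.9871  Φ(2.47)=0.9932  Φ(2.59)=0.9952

(261.1, 326.3)

Lower: z₀ + z₁ = 0.212 + (-1.645) = -1.433; 1 − a(z₀+z₁) = 1 − (-0.025)(-1.433) = 0.9642; argument = 0.212 + (-1.433)/0.9642 = -1.2742 → -1.27.
α₁ = Φ(-1.27) = 0.1020; rank = round(500 × 0.1020) = 51; θ*₍51₎ = 261.1.
Upper: z₀ + z₂ = 1.857; 1 − a(z₀+z₂) = 1.0464; argument = 1.9866 → 1.99; α₂ = 0.9767; rank = 488; θ*₍488₎ = 326.3.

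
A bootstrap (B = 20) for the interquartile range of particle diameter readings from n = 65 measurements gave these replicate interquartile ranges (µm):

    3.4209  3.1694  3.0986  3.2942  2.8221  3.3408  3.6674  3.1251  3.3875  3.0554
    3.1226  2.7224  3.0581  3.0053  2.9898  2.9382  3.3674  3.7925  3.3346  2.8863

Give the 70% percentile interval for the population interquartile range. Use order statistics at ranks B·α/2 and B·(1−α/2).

Sorted replicates: 2.7224, 2.8221, 2.8863, 2.9382, 2.9898, 3.0053, 3.0554, 3.0581, 3.0986, 3.1226, 3.1251, 3.1694, 3.2942, 3.3346, 3.3408, 3.3674, 3.3875, 3.4209, 3.6674, 3.7925
α = 0.30; lower rank = 20 × 0.150 = 3; upper rank = 20 × 0.850 = 17.
The 3rd smallest replicate is 2.8863; the 17th is 3.3875.

(2.8863, 3.3875)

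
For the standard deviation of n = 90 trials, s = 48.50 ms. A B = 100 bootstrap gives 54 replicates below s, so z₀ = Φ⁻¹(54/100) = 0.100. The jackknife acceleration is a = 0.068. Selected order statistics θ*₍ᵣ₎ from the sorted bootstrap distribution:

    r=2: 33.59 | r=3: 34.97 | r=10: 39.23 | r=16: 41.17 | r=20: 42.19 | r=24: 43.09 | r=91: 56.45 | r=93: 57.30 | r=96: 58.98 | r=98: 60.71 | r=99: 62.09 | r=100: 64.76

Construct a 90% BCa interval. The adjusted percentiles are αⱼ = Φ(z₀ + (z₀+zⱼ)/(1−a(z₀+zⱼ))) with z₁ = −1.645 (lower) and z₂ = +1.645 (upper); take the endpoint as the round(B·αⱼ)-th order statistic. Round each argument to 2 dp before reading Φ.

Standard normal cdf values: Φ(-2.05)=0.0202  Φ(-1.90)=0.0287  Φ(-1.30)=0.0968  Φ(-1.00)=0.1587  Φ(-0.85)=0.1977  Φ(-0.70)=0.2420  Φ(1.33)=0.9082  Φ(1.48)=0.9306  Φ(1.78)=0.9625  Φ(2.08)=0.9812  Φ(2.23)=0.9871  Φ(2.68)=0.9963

(39.23, 60.71)

Lower: z₀ + z₁ = 0.100 + (-1.645) = -1.545; 1 − a(z₀+z₁) = 1 − (0.068)(-1.545) = 1.1051; argument = 0.100 + (-1.545)/1.1051 = -1.2981 → -1.30.
α₁ = Φ(-1.30) = 0.0968; rank = round(100 × 0.0968) = 10; θ*₍10₎ = 39.23.
Upper: z₀ + z₂ = 1.745; 1 − a(z₀+z₂) = 0.8813; argument = 2.0799 → 2.08; α₂ = 0.9812; rank = 98; θ*₍98₎ = 60.71.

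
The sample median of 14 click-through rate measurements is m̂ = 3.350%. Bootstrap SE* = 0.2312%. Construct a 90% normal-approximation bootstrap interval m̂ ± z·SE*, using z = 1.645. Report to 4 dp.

Margin = 1.645 × 0.2312 = 0.38032
Interval: 3.350 ± 0.38032

(2.9697, 3.7303)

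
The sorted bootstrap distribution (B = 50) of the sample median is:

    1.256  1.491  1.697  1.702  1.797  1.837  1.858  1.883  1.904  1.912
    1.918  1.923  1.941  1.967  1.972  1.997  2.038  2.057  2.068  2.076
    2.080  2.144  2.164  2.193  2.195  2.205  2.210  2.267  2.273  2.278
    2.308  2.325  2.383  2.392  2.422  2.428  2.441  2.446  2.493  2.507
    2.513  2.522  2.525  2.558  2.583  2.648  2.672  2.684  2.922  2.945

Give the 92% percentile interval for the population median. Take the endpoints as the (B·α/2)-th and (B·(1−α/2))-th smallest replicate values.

(1.491, 2.684)

α = 0.08; lower rank = 50 × 0.040 = 2; upper rank = 50 × 0.960 = 48.
The 2nd smallest replicate is 1.491; the 48th is 2.684.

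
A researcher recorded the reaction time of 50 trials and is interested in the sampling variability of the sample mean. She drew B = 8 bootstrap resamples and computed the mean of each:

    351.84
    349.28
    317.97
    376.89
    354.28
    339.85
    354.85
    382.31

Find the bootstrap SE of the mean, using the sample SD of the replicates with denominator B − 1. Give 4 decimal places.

Bootstrap SE is the standard deviation of the 8 replicate means.
Mean of replicates: (351.84 + 349.28 + 317.97 + 376.89 + 354.28 + 339.85 + 354.85 + 382.31) / 8 = 2827.27000 / 8 = 353.40875
Sum of squared deviations: (−1.56875)² + (−4.12875)² + (−35.43875)² + (+23.48125)² + (+0.87125)² + (−13.55875)² + (+1.44125)² + (+28.90125)² = 2848.73989
Variance = 2848.73989 / 7 = 406.96284
SE* = √406.96284

SE* = 20.1733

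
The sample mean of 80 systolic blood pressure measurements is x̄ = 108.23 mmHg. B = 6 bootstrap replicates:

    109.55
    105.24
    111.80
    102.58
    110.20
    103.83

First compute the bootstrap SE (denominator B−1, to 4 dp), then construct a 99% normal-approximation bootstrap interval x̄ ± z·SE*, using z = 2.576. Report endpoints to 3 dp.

Mean of replicates = 107.2000; sum of squared deviations = 72.2254; SE* = √(72.2254/5) = 3.8007
Margin = 2.576 × 3.8007 = 9.7906
Interval: 108.23 ± 9.7906

(98.439, 118.021)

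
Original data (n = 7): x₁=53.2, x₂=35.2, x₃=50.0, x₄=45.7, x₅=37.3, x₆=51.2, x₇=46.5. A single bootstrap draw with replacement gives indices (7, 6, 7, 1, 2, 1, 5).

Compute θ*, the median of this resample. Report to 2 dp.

θ* = 46.50

Resample values: 46.5, 51.2, 46.5, 53.2, 35.2, 53.2, 37.3.
Sorted: 35.2, 37.3, 46.5, 46.5, 51.2, 53.2, 53.2
Median = middle value = 46.50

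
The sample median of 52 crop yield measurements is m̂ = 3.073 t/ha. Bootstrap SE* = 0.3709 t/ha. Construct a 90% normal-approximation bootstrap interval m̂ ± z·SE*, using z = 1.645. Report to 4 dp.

Margin = 1.645 × 0.3709 = 0.61013
Interval: 3.073 ± 0.61013

(2.4629, 3.6831)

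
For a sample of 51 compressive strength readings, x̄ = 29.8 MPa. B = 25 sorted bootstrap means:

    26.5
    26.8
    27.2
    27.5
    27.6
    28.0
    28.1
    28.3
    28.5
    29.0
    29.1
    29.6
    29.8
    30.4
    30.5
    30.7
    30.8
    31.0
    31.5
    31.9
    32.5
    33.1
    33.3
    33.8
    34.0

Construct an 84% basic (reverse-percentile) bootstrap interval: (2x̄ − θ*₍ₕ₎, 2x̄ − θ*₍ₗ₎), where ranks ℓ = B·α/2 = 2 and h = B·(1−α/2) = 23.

(26.3, 32.8)

Percentile endpoints at ranks 2 and 23: θ*₍2₎ = 26.8, θ*₍23₎ = 33.3.
Basic interval reflects these around x̄:
  lower = 2 × 29.8 − 33.3 = 26.3
  upper = 2 × 29.8 − 26.8 = 32.8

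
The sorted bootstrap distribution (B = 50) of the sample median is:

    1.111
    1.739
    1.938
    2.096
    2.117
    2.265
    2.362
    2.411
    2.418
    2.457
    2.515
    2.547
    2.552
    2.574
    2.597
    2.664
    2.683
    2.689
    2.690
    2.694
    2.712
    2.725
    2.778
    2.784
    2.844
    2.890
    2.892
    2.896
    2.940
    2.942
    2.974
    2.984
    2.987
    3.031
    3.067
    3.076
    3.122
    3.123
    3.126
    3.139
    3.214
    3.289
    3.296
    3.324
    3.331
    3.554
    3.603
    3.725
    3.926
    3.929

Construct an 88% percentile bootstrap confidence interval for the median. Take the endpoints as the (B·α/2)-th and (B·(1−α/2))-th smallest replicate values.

α = 0.12; lower rank = 50 × 0.060 = 3; upper rank = 50 × 0.940 = 47.
The 3rd smallest replicate is 1.938; the 47th is 3.603.

(1.938, 3.603)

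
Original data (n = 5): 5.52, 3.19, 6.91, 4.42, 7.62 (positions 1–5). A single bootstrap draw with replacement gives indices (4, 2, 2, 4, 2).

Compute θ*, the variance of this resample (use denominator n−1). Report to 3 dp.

Resample values: 4.42, 3.19, 3.19, 4.42, 3.19.
Mean = 3.6820; sum of squared deviations = 1.8155
s² = 1.8155 / 4 = 0.4539

θ* = 0.454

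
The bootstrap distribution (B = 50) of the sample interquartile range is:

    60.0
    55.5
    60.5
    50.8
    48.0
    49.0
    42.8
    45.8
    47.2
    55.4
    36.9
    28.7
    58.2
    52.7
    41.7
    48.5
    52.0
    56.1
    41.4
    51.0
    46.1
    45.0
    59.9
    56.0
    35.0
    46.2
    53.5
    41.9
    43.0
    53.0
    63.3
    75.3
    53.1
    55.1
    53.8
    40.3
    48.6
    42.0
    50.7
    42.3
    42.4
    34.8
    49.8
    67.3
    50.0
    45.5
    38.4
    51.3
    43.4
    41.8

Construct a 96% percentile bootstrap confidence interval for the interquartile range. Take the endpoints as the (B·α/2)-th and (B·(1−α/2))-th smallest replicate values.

(28.7, 67.3)

Sorted replicates: 28.7, 34.8, 35.0, 36.9, 38.4, 40.3, 41.4, 41.7, 41.8, 41.9, 42.0, 42.3, 42.4, 42.8, 43.0, 43.4, 45.0, 45.5, 45.8, 46.1, 46.2, 47.2, 48.0, 48.5, 48.6, 49.0, 49.8, 50.0, 50.7, 50.8, 51.0, 51.3, 52.0, 52.7, 53.0, 53.1, 53.5, 53.8, 55.1, 55.4, 55.5, 56.0, 56.1, 58.2, 59.9, 60.0, 60.5, 63.3, 67.3, 75.3
α = 0.04; lower rank = 50 × 0.020 = 1; upper rank = 50 × 0.980 = 49.
The 1st smallest replicate is 28.7; the 49th is 67.3.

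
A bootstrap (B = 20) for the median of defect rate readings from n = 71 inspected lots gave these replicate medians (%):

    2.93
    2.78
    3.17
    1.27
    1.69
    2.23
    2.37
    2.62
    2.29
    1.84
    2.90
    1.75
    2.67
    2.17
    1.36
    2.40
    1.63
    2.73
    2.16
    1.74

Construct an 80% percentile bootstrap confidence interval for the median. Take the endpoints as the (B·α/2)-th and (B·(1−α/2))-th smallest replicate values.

(1.36, 2.90)

Sorted replicates: 1.27, 1.36, 1.63, 1.69, 1.74, 1.75, 1.84, 2.16, 2.17, 2.23, 2.29, 2.37, 2.40, 2.62, 2.67, 2.73, 2.78, 2.90, 2.93, 3.17
α = 0.20; lower rank = 20 × 0.100 = 2; upper rank = 20 × 0.900 = 18.
The 2nd smallest replicate is 1.36; the 18th is 2.90.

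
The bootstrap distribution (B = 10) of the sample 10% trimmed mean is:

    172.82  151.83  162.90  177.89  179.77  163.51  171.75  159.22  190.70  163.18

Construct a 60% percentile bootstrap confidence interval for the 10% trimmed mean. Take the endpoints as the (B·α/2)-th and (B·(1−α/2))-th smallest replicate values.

(159.22, 177.89)

Sorted replicates: 151.83, 159.22, 162.90, 163.18, 163.51, 171.75, 172.82, 177.89, 179.77, 190.70
α = 0.40; lower rank = 10 × 0.200 = 2; upper rank = 10 × 0.800 = 8.
The 2nd smallest replicate is 159.22; the 8th is 177.89.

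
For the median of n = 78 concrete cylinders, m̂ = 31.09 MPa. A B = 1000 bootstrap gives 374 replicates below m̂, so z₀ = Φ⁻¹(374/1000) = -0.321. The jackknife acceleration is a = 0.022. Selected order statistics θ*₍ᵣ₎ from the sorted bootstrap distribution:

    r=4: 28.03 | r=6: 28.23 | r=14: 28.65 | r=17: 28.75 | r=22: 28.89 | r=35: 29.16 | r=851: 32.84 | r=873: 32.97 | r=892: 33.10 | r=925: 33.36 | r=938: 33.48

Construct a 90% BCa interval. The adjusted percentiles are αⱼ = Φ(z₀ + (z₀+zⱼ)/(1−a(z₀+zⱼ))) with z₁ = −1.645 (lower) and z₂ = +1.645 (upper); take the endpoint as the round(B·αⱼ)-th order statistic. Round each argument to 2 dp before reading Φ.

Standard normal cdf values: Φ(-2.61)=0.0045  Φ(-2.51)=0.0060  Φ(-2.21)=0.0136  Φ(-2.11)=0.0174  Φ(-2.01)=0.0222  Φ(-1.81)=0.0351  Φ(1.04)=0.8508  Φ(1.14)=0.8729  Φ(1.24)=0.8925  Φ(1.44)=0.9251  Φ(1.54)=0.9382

(28.65, 32.84)

Lower: z₀ + z₁ = -0.321 + (-1.645) = -1.966; 1 − a(z₀+z₁) = 1 − (0.022)(-1.966) = 1.0433; argument = -0.321 + (-1.966)/1.0433 = -2.2055 → -2.21.
α₁ = Φ(-2.21) = 0.0136; rank = round(1000 × 0.0136) = 14; θ*₍14₎ = 28.65.
Upper: z₀ + z₂ = 1.324; 1 − a(z₀+z₂) = 0.9709; argument = 1.0427 → 1.04; α₂ = 0.8508; rank = 851; θ*₍851₎ = 32.84.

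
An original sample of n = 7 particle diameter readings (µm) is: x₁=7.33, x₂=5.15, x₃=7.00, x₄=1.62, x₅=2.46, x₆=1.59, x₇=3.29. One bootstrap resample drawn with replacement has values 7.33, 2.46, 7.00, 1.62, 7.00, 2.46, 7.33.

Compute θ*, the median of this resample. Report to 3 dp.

θ* = 7.000

Sorted: 1.62, 2.46, 2.46, 7.00, 7.00, 7.33, 7.33
Median = middle value = 7.000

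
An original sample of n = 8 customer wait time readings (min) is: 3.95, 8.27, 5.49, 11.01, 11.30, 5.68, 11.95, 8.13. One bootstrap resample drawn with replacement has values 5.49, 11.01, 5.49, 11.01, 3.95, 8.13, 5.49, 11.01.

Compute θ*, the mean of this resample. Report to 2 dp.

θ* = 7.70

Mean = (5.49 + 11.01 + 5.49 + 11.01 + 3.95 + 8.13 + 5.49 + 11.01) / 8 = 61.580 / 8 = 7.70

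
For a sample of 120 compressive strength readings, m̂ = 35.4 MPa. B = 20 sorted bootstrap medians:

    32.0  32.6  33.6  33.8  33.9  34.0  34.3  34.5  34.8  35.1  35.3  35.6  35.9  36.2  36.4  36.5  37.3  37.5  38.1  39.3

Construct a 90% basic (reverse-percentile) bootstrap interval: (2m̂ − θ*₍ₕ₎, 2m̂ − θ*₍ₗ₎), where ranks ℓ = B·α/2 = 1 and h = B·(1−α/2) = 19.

Percentile endpoints at ranks 1 and 19: θ*₍1₎ = 32.0, θ*₍19₎ = 38.1.
Basic interval reflects these around m̂:
  lower = 2 × 35.4 − 38.1 = 32.7
  upper = 2 × 35.4 − 32.0 = 38.8

(32.7, 38.8)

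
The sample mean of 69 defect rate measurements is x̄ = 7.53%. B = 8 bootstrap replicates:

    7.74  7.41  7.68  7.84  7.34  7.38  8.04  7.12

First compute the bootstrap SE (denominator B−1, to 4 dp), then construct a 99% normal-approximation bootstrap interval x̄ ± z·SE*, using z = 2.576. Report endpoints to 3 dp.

Mean of replicates = 7.5687; sum of squared deviations = 0.6519; SE* = √(0.6519/7) = 0.3052
Margin = 2.576 × 0.3052 = 0.7862
Interval: 7.53 ± 0.7862

(6.744, 8.316)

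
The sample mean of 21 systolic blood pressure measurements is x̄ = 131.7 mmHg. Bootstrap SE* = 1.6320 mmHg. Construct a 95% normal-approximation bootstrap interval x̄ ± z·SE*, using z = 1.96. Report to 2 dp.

(128.50, 134.90)

Margin = 1.96 × 1.6320 = 3.199
Interval: 131.7 ± 3.199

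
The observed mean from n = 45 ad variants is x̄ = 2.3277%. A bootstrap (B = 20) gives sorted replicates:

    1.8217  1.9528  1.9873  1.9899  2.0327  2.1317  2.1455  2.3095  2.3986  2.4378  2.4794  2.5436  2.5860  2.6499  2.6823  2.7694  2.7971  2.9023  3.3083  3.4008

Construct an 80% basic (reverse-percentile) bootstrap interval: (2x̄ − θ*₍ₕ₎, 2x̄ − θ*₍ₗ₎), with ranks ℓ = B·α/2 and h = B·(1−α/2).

Percentile endpoints at ranks 2 and 18: θ*₍2₎ = 1.9528, θ*₍18₎ = 2.9023.
Basic interval reflects these around x̄:
  lower = 2 × 2.3277 − 2.9023 = 1.7531
  upper = 2 × 2.3277 − 1.9528 = 2.7026

(1.7531, 2.7026)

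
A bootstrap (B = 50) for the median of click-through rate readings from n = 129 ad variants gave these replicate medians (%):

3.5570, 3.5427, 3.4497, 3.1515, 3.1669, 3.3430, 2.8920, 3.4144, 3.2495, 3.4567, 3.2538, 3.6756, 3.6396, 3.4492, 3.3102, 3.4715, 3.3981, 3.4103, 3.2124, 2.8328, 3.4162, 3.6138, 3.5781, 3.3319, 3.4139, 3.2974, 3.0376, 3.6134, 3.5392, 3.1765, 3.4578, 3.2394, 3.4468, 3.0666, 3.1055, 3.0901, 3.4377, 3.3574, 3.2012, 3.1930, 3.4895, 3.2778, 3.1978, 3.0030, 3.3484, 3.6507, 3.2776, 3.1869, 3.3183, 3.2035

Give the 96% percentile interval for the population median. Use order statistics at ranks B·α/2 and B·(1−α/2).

Sorted replicates: 2.8328, 2.8920, 3.0030, 3.0376, 3.0666, 3.0901, 3.1055, 3.1515, 3.1669, 3.1765, 3.1869, 3.1930, 3.1978, 3.2012, 3.2035, 3.2124, 3.2394, 3.2495, 3.2538, 3.2776, 3.2778, 3.2974, 3.3102, 3.3183, 3.3319, 3.3430, 3.3484, 3.3574, 3.3981, 3.4103, 3.4139, 3.4144, 3.4162, 3.4377, 3.4468, 3.4492, 3.4497, 3.4567, 3.4578, 3.4715, 3.4895, 3.5392, 3.5427, 3.5570, 3.5781, 3.6134, 3.6138, 3.6396, 3.6507, 3.6756
α = 0.04; lower rank = 50 × 0.020 = 1; upper rank = 50 × 0.980 = 49.
The 1st smallest replicate is 2.8328; the 49th is 3.6507.

(2.8328, 3.6507)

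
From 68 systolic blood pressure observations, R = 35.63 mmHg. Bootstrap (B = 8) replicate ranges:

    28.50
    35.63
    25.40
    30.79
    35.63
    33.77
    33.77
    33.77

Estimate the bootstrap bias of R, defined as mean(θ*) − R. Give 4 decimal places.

bias = −3.4725

mean(θ*) = (28.50 + 35.63 + 25.40 + 30.79 + 35.63 + 33.77 + 33.77 + 33.77) / 8 = 32.15750
bias = 32.15750 − 35.63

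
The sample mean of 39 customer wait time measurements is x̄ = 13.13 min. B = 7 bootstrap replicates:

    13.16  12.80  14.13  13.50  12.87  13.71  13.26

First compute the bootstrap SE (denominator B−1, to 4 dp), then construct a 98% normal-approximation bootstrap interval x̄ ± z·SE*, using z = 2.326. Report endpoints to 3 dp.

Mean of replicates = 13.3471; sum of squared deviations = 1.3375; SE* = √(1.3375/6) = 0.4721
Margin = 2.326 × 0.4721 = 1.0981
Interval: 13.13 ± 1.0981

(12.032, 14.228)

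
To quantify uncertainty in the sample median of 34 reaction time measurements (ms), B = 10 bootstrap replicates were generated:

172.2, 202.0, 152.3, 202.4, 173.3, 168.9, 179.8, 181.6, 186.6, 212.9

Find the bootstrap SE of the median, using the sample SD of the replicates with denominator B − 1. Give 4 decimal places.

SE* = 18.2822

Bootstrap SE is the standard deviation of the 10 replicate medians.
Mean of replicates: (172.2 + 202.0 + 152.3 + 202.4 + 173.3 + 168.9 + 179.8 + 181.6 + 186.6 + 212.9) / 10 = 1832.00000 / 10 = 183.20000
Sum of squared deviations: (−11.00000)² + (+18.80000)² + (−30.90000)² + (+19.20000)² + (−9.90000)² + (−14.30000)² + (−3.40000)² + (−1.60000)² + (+3.40000)² + (+29.70000)² = 3008.16000
Variance = 3008.16000 / 9 = 334.24000
SE* = √334.24000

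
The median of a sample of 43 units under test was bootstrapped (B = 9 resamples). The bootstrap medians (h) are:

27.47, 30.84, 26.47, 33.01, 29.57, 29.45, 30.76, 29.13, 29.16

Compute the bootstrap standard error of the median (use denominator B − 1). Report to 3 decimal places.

SE* = 1.912

Bootstrap SE is the standard deviation of the 9 replicate medians.
Mean of replicates: (27.47 + 30.84 + 26.47 + 33.01 + 29.57 + 29.45 + 30.76 + 29.13 + 29.16) / 9 = 265.8600 / 9 = 29.5400
Sum of squared deviations: (−2.0700)² + (+1.3000)² + (−3.0700)² + (+3.4700)² + (+0.0300)² + (−0.0900)² + (+1.2200)² + (−0.4100)² + (−0.3800)² = 29.2506
Variance = 29.2506 / 8 = 3.6563
SE* = √3.6563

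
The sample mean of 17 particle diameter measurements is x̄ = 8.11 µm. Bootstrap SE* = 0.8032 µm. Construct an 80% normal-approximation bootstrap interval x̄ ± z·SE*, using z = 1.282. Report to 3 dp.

(7.080, 9.140)

Margin = 1.282 × 0.8032 = 1.0297
Interval: 8.11 ± 1.0297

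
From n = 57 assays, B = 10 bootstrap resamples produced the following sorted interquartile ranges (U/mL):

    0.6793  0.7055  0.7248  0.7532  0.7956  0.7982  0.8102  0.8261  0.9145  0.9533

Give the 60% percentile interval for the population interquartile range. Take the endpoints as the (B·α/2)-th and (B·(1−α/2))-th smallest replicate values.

α = 0.40; lower rank = 10 × 0.200 = 2; upper rank = 10 × 0.800 = 8.
The 2nd smallest replicate is 0.7055; the 8th is 0.8261.

(0.7055, 0.8261)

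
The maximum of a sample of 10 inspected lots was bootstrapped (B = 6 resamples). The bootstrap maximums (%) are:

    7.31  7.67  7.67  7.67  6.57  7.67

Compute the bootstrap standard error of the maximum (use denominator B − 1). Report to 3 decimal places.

SE* = 0.444

Bootstrap SE is the standard deviation of the 6 replicate maximums.
Mean of replicates: (7.31 + 7.67 + 7.67 + 7.67 + 6.57 + 7.67) / 6 = 44.5600 / 6 = 7.4267
Sum of squared deviations: (−0.1167)² + (+0.2433)² + (+0.2433)² + (+0.2433)² + (−0.8567)² + (+0.2433)² = 0.9843
Variance = 0.9843 / 5 = 0.1969
SE* = √0.1969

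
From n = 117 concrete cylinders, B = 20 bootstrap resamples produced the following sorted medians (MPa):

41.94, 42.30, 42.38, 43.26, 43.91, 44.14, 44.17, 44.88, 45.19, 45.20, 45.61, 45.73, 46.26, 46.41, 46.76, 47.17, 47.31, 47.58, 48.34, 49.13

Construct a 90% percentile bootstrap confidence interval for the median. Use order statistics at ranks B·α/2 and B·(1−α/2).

α = 0.10; lower rank = 20 × 0.050 = 1; upper rank = 20 × 0.950 = 19.
The 1st smallest replicate is 41.94; the 19th is 48.34.

(41.94, 48.34)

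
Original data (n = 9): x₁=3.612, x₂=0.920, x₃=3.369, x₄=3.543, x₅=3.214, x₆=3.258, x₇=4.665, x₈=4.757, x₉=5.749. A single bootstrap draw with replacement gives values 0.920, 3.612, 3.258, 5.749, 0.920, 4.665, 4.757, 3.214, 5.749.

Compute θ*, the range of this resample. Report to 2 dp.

Range = 5.749 − 0.920 = 4.83

θ* = 4.83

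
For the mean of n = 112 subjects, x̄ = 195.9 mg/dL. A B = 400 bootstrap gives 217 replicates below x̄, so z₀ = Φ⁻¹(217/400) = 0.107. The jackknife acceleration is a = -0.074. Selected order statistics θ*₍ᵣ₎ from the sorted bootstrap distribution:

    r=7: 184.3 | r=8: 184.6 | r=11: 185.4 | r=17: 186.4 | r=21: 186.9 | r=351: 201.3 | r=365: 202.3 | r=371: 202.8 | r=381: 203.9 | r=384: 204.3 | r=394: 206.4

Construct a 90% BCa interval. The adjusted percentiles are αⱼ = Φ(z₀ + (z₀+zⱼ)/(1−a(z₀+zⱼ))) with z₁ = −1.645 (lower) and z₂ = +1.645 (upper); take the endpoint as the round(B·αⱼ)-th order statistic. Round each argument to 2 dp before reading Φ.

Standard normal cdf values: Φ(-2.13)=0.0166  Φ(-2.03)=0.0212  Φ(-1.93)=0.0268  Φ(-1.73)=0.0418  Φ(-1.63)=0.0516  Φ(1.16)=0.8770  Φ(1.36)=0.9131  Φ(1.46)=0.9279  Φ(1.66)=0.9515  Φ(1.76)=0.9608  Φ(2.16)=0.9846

(186.9, 203.9)

Lower: z₀ + z₁ = 0.107 + (-1.645) = -1.538; 1 − a(z₀+z₁) = 1 − (-0.074)(-1.538) = 0.8862; argument = 0.107 + (-1.538)/0.8862 = -1.6285 → -1.63.
α₁ = Φ(-1.63) = 0.0516; rank = round(400 × 0.0516) = 21; θ*₍21₎ = 186.9.
Upper: z₀ + z₂ = 1.752; 1 − a(z₀+z₂) = 1.1296; argument = 1.6579 → 1.66; α₂ = 0.9515; rank = 381; θ*₍381₎ = 203.9.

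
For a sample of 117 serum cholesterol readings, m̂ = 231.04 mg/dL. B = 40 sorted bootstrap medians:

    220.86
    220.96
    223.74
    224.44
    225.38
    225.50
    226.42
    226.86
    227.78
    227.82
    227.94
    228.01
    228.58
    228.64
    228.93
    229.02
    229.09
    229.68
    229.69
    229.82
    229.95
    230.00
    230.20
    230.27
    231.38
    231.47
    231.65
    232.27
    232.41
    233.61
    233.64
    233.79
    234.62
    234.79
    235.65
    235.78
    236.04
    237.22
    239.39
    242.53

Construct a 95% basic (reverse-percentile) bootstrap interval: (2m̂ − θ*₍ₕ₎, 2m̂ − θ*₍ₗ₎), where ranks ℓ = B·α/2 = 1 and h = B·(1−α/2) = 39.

Percentile endpoints at ranks 1 and 39: θ*₍1₎ = 220.86, θ*₍39₎ = 239.39.
Basic interval reflects these around m̂:
  lower = 2 × 231.04 − 239.39 = 222.69
  upper = 2 × 231.04 − 220.86 = 241.22

(222.69, 241.22)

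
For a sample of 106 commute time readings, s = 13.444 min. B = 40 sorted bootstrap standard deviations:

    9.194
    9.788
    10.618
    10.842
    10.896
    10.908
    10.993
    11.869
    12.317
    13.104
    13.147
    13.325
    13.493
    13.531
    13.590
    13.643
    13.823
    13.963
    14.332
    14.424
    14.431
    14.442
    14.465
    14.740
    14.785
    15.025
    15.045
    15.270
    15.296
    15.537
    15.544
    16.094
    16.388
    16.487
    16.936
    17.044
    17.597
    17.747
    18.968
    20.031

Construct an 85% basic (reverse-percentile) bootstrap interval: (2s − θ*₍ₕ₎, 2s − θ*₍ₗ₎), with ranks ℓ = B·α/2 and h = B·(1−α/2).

Percentile endpoints at ranks 3 and 37: θ*₍3₎ = 10.618, θ*₍37₎ = 17.597.
Basic interval reflects these around s:
  lower = 2 × 13.444 − 17.597 = 9.291
  upper = 2 × 13.444 − 10.618 = 16.270

(9.291, 16.270)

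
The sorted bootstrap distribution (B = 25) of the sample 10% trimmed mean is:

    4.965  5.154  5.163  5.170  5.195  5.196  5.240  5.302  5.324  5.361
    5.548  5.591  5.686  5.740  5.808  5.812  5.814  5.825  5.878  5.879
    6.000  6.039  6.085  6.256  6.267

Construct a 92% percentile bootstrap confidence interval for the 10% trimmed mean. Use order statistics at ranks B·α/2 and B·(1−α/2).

(4.965, 6.256)

α = 0.08; lower rank = 25 × 0.040 = 1; upper rank = 25 × 0.960 = 24.
The 1st smallest replicate is 4.965; the 24th is 6.256.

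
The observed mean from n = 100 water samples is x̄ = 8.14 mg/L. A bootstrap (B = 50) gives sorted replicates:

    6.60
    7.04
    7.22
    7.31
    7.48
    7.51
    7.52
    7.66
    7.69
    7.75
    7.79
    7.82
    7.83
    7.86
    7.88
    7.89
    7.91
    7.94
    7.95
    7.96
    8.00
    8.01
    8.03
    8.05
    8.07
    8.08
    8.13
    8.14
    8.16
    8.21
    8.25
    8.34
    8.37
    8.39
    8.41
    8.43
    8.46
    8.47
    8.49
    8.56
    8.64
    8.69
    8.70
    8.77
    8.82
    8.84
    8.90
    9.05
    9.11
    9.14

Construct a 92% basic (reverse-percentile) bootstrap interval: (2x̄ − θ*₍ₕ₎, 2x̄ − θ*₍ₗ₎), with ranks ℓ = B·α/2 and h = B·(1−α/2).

(7.23, 9.24)

Percentile endpoints at ranks 2 and 48: θ*₍2₎ = 7.04, θ*₍48₎ = 9.05.
Basic interval reflects these around x̄:
  lower = 2 × 8.14 − 9.05 = 7.23
  upper = 2 × 8.14 − 7.04 = 9.24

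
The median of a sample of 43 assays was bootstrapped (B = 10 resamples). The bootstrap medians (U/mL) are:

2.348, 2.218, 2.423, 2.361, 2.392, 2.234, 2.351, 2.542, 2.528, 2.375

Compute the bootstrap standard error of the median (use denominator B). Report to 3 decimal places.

SE* = 0.100

Bootstrap SE is the standard deviation of the 10 replicate medians.
Mean of replicates: (2.348 + 2.218 + 2.423 + 2.361 + 2.392 + 2.234 + 2.351 + 2.542 + 2.528 + 2.375) / 10 = 23.7720 / 10 = 2.3772
Sum of squared deviations: (−0.0292)² + (−0.1592)² + (+0.0458)² + (−0.0162)² + (+0.0148)² + (−0.1432)² + (−0.0262)² + (+0.1648)² + (+0.1508)² + (−0.0022)² = 0.0999
Variance = 0.0999 / 10 = 0.0100
SE* = √0.0100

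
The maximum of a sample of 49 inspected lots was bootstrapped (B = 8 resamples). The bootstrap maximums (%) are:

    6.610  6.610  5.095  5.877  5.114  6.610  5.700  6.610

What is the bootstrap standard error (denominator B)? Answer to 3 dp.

SE* = 0.632

Bootstrap SE is the standard deviation of the 8 replicate maximums.
Mean of replicates: (6.610 + 6.610 + 5.095 + 5.877 + 5.114 + 6.610 + 5.700 + 6.610) / 8 = 48.2260 / 8 = 6.0282
Sum of squared deviations: (+0.5818)² + (+0.5818)² + (−0.9333)² + (−0.1513)² + (−0.9143)² + (+0.5818)² + (−0.3282)² + (+0.5818)² = 3.1912
Variance = 3.1912 / 8 = 0.3989
SE* = √0.3989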